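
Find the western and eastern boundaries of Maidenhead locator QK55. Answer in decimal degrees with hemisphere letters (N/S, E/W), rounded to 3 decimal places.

Field Q=16, K=10: +16·20° lon, +10·10° lat → SW at lon 140°, lat 10°.
Square 5, 5: +5·2° lon, +5·1° lat → SW at lon 150°, lat 15°.
Cell spans 2° lon × 1° lat.
west 150.000° E, east 152.000° E.

150.000° E, 152.000° E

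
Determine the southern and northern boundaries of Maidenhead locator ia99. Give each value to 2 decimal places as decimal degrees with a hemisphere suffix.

81.00° S, 80.00° S

Field I=8, A=0: +8·20° lon, +0·10° lat → SW at lon -20°, lat -90°.
Square 9, 9: +9·2° lon, +9·1° lat → SW at lon -2°, lat -81°.
Cell spans 2° lon × 1° lat.
south 81.00° S, north 80.00° S.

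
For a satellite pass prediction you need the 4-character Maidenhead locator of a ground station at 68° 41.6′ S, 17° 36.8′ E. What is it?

Shift to the Maidenhead origin (180°W, 90°S): lon 197.61, lat 21.31.
Field (20°×10°, letters A–R): 197.61/20 → 9 → J, 21.31/10 → 2 → C; chars JC.
Square (2°×1°, digits 0–9): 17.61/2 → 8, 1.31/1 → 1; chars 81.

JC81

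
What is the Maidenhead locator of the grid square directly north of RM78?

RM79

Latitude square 8; +1 → 9.
The longitude characters are unchanged.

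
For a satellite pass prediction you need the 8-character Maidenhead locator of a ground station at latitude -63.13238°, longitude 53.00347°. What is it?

Add 180° to longitude and 90° to latitude: 233.00347, 26.86762.
Field: lon ⌊233.00347/20⌋ = 11 → L; lat ⌊26.86762/10⌋ = 2 → C.
Square: lon ⌊13.00347/2⌋ = 6; lat ⌊6.86762/1⌋ = 6.
Subsquare: lon ⌊1.00347/0.0833333⌋ = 12 → m; lat ⌊0.86762/0.0416667⌋ = 20 → u.
Extended square: lon ⌊0.00347/0.00833333⌋ = 0; lat ⌊0.03429/0.00416667⌋ = 8.

LC66mu08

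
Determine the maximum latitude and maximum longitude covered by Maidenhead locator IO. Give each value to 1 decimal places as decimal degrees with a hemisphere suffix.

60.0° N, 0.0° E

Field I=8, O=14: +8·20° lon, +14·10° lat → SW at lon -20°, lat 50°.
Cell spans 20° lon × 10° lat. NE corner is SW corner plus one full cell.
latitude 60.0° N, longitude 0.0° E.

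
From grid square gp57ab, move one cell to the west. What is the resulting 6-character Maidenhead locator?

Longitude subsquare a = 0; −1 → -1, wraps to 23 = x, carry into square.
Longitude square 5; −1 → 4.
The latitude characters are unchanged.

GP47xb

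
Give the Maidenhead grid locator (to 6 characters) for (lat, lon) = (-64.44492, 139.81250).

Add 180° to longitude and 90° to latitude: 319.8125, 25.5551.
Field: 319.8125/20 → 15 → P, 25.5551/10 → 2 → C; chars PC.
Square: 19.8125/2 → 9, 5.5551/1 → 5; chars 95.
Subsquare: 1.8125/0.0833333 → 21 → v, 0.5551/0.0416667 → 13 → n; chars vn.

PC95vn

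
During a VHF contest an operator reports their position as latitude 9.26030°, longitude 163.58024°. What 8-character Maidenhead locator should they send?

RJ19sg92

Offset from 180°W / 90°S: lon 343.58024°, lat 99.26030°.
Field (20°×10°, letters A–R): lon ⌊343.58024/20⌋ = 17 → R; lat ⌊99.26030/10⌋ = 9 → J.
Square (2°×1°, digits 0–9): lon ⌊3.58024/2⌋ = 1; lat ⌊9.26030/1⌋ = 9.
Subsquare (5′×2.5′, letters a–x): lon ⌊1.58024/0.0833333⌋ = 18 → s; lat ⌊0.26030/0.0416667⌋ = 6 → g.
Extended square (30″×15″, digits 0–9): lon ⌊0.08024/0.00833333⌋ = 9; lat ⌊0.01030/0.00416667⌋ = 2.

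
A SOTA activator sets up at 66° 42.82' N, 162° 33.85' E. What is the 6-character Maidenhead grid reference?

Add 180° to longitude and 90° to latitude: 342.5642, 156.7137.
Field: lon ⌊342.5642/20⌋ = 17 → R; lat ⌊156.7137/10⌋ = 15 → P.
Square: lon ⌊2.5642/2⌋ = 1; lat ⌊6.7137/1⌋ = 6.
Subsquare: lon ⌊0.5642/0.0833333⌋ = 6 → g; lat ⌊0.7137/0.0416667⌋ = 17 → r.

RP16gr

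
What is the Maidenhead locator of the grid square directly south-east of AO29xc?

Longitude subsquare x = 23; +1 → 24, wraps to 0 = a, carry into square.
Longitude square 2; +1 → 3.
Latitude subsquare c = 2; −1 → 1 = b.

AO39ab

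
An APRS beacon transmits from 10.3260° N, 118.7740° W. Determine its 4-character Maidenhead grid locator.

DK00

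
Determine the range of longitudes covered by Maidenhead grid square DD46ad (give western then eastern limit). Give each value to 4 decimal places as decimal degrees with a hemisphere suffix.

Field D=3, D=3: +3·20° lon, +3·10° lat → SW at lon -120°, lat -60°.
Square 4, 6: +4·2° lon, +6·1° lat → SW at lon -112°, lat -54°.
Subsquare a=0, d=3: +0·0.0833333° lon, +3·0.0416667° lat → SW at lon -112°, lat -53.875°.
Cell spans 0.0833333° lon × 0.0416667° lat.
west 112.0000° W, east 111.9167° W.

112.0000° W, 111.9167° W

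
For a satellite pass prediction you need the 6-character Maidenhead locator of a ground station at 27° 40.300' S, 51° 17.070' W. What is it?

GG42ih

Add 180° to longitude and 90° to latitude: 128.7155, 62.3283.
Field: lon ⌊128.7155/20⌋ = 6 → G; lat ⌊62.3283/10⌋ = 6 → G.
Square: lon ⌊8.7155/2⌋ = 4; lat ⌊2.3283/1⌋ = 2.
Subsquare: lon ⌊0.7155/0.0833333⌋ = 8 → i; lat ⌊0.3283/0.0416667⌋ = 7 → h.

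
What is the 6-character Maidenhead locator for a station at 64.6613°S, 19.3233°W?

Add 180° to longitude and 90° to latitude: 160.6767, 25.3387.
Field: lon ⌊160.6767/20⌋ = 8 → I; lat ⌊25.3387/10⌋ = 2 → C.
Square: lon ⌊0.6767/2⌋ = 0; lat ⌊5.3387/1⌋ = 5.
Subsquare: lon ⌊0.6767/0.0833333⌋ = 8 → i; lat ⌊0.3387/0.0416667⌋ = 8 → i.

IC05ii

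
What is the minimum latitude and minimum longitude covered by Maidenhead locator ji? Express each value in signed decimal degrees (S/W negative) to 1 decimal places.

Field J=9, I=8: +9·20° lon, +8·10° lat → SW at lon 0°, lat -10°.
latitude -10.0, longitude 0.0.

-10.0, 0.0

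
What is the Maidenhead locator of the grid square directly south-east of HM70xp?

HM80ao

Longitude subsquare x = 23; +1 → 24, wraps to 0 = a, carry into square.
Longitude square 7; +1 → 8.
Latitude subsquare p = 15; −1 → 14 = o.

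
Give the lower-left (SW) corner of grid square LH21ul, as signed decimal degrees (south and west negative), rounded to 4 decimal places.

-18.5417, 45.6667

Field L=11, H=7: +11·20° lon, +7·10° lat → SW at lon 40°, lat -20°.
Square 2, 1: +2·2° lon, +1·1° lat → SW at lon 44°, lat -19°.
Subsquare u=20, l=11: +20·0.0833333° lon, +11·0.0416667° lat → SW at lon 45.6667°, lat -18.5417°.
latitude -18.5417, longitude 45.6667.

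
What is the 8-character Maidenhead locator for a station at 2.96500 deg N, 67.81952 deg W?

Add 180° to longitude and 90° to latitude: 112.18048, 92.96500.
Field: 112.18048/20 → 5 → F, 92.96500/10 → 9 → J; chars FJ.
Square: 12.18048/2 → 6, 2.96500/1 → 2; chars 62.
Subsquare: 0.18048/0.0833333 → 2 → c, 0.96500/0.0416667 → 23 → x; chars cx.
Extended square: 0.01381/0.00833333 → 1, 0.00667/0.00416667 → 1; chars 11.

FJ62cx11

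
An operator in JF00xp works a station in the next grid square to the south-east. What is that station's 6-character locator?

Longitude subsquare x = 23; +1 → 24, wraps to 0 = a, carry into square.
Longitude square 0; +1 → 1.
Latitude subsquare p = 15; −1 → 14 = o.

JF10ao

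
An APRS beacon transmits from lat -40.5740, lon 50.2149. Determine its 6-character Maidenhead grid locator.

LE59ck

Shift to the Maidenhead origin (180°W, 90°S): lon 230.2149, lat 49.4260.
Field: 230.2149/20 → 11 → L, 49.4260/10 → 4 → E; chars LE.
Square: 10.2149/2 → 5, 9.4260/1 → 9; chars 59.
Subsquare: 0.2149/0.0833333 → 2 → c, 0.4260/0.0416667 → 10 → k; chars ck.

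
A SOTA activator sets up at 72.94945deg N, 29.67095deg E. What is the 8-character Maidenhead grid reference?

Shift to the Maidenhead origin (180°W, 90°S): lon 209.67095, lat 162.94945.
Field (20°×10°, letters A–R): lon ⌊209.67095/20⌋ = 10 → K; lat ⌊162.94945/10⌋ = 16 → Q.
Square (2°×1°, digits 0–9): lon ⌊9.67095/2⌋ = 4; lat ⌊2.94945/1⌋ = 2.
Subsquare (5′×2.5′, letters a–x): lon ⌊1.67095/0.0833333⌋ = 20 → u; lat ⌊0.94945/0.0416667⌋ = 22 → w.
Extended square (30″×15″, digits 0–9): lon ⌊0.00428/0.00833333⌋ = 0; lat ⌊0.03278/0.00416667⌋ = 7.

KQ42uw07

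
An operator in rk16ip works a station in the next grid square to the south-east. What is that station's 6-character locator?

Longitude subsquare i = 8; +1 → 9 = j.
Latitude subsquare p = 15; −1 → 14 = o.

RK16jo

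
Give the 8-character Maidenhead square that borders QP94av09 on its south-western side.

QP84xv98

Longitude extended square 0; −1 → -1, wraps to 9, carry into subsquare.
Longitude subsquare a = 0; −1 → -1, wraps to 23 = x, carry into square.
Longitude square 9; −1 → 8.
Latitude extended square 9; −1 → 8.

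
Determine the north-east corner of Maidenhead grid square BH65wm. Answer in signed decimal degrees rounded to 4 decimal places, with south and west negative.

-14.4583, -146.0833

Field B=1, H=7: +1·20° lon, +7·10° lat → SW at lon -160°, lat -20°.
Square 6, 5: +6·2° lon, +5·1° lat → SW at lon -148°, lat -15°.
Subsquare w=22, m=12: +22·0.0833333° lon, +12·0.0416667° lat → SW at lon -146.167°, lat -14.5°.
Cell spans 0.0833333° lon × 0.0416667° lat. NE corner is SW corner plus one full cell.
latitude -14.4583, longitude -146.0833.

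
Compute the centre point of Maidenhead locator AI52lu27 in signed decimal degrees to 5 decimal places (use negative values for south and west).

Field A=0, I=8: +0·20° lon, +8·10° lat → SW at lon -180°, lat -10°.
Square 5, 2: +5·2° lon, +2·1° lat → SW at lon -170°, lat -8°.
Subsquare l=11, u=20: +11·0.0833333° lon, +20·0.0416667° lat → SW at lon -169.083°, lat -7.16667°.
Extended square 2, 7: +2·0.00833333° lon, +7·0.00416667° lat → SW at lon -169.067°, lat -7.1375°.
Cell spans 0.00833333° lon × 0.00416667° lat. Centre is SW corner plus half of each.
latitude -7.13542, longitude -169.06250.

-7.13542, -169.06250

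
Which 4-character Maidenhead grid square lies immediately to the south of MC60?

Latitude square 0; −1 → -1, wraps to 9, carry into field.
Latitude field C = 2; −1 → 1 = B.
The longitude characters are unchanged.

MB69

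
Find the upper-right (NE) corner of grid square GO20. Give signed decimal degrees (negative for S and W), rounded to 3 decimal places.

Field G=6, O=14: +6·20° lon, +14·10° lat → SW at lon -60°, lat 50°.
Square 2, 0: +2·2° lon, +0·1° lat → SW at lon -56°, lat 50°.
Cell spans 2° lon × 1° lat. NE corner is SW corner plus one full cell.
latitude 51.000, longitude -54.000.

51.000, -54.000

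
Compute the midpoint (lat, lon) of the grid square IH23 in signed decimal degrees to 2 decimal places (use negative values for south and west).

-16.50, -15.00

Field I=8, H=7: +8·20° lon, +7·10° lat → SW at lon -20°, lat -20°.
Square 2, 3: +2·2° lon, +3·1° lat → SW at lon -16°, lat -17°.
Cell spans 2° lon × 1° lat. Centre is SW corner plus half of each.
latitude -16.50, longitude -15.00.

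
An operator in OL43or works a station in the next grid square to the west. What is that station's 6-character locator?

Longitude subsquare o = 14; −1 → 13 = n.
The latitude characters are unchanged.

OL43nr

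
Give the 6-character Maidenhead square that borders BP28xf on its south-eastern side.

BP38ae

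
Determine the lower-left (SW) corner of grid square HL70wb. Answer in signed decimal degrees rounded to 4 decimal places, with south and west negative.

20.0417, -24.1667

Field H=7, L=11: +7·20° lon, +11·10° lat → SW at lon -40°, lat 20°.
Square 7, 0: +7·2° lon, +0·1° lat → SW at lon -26°, lat 20°.
Subsquare w=22, b=1: +22·0.0833333° lon, +1·0.0416667° lat → SW at lon -24.1667°, lat 20.0417°.
latitude 20.0417, longitude -24.1667.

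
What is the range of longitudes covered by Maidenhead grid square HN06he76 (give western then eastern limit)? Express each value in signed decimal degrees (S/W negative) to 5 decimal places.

-39.35833, -39.35000

Field H=7, N=13: +7·20° lon, +13·10° lat → SW at lon -40°, lat 40°.
Square 0, 6: +0·2° lon, +6·1° lat → SW at lon -40°, lat 46°.
Subsquare h=7, e=4: +7·0.0833333° lon, +4·0.0416667° lat → SW at lon -39.4167°, lat 46.1667°.
Extended square 7, 6: +7·0.00833333° lon, +6·0.00416667° lat → SW at lon -39.3583°, lat 46.1917°.
Cell spans 0.00833333° lon × 0.00416667° lat.
west -39.35833, east -39.35000.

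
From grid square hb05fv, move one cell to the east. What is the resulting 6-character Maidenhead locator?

HB05gv

Longitude subsquare f = 5; +1 → 6 = g.
The latitude characters are unchanged.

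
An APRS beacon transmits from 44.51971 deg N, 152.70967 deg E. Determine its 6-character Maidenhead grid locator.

Shift to the Maidenhead origin (180°W, 90°S): lon 332.7097, lat 134.5197.
Field: 332.7097/20 → 16 → Q, 134.5197/10 → 13 → N; chars QN.
Square: 12.7097/2 → 6, 4.5197/1 → 4; chars 64.
Subsquare: 0.7097/0.0833333 → 8 → i, 0.5197/0.0416667 → 12 → m; chars im.

QN64im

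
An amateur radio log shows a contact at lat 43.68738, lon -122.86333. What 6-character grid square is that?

Add 180° to longitude and 90° to latitude: 57.1367, 133.6874.
Field: 57.1367/20 → 2 → C, 133.6874/10 → 13 → N; chars CN.
Square: 17.1367/2 → 8, 3.6874/1 → 3; chars 83.
Subsquare: 1.1367/0.0833333 → 13 → n, 0.6874/0.0416667 → 16 → q; chars nq.

CN83nq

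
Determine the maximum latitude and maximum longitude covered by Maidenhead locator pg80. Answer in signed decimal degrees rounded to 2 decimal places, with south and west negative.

-29.00, 138.00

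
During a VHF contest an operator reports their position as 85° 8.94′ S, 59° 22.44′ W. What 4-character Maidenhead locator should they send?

Shift to the Maidenhead origin (180°W, 90°S): lon 120.63, lat 4.85.
Field: lon ⌊120.63/20⌋ = 6 → G; lat ⌊4.85/10⌋ = 0 → A.
Square: lon ⌊0.63/2⌋ = 0; lat ⌊4.85/1⌋ = 4.

GA04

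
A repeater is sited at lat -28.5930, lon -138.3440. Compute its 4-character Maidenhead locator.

Add 180° to longitude and 90° to latitude: 41.66, 61.41.
Field: lon ⌊41.66/20⌋ = 2 → C; lat ⌊61.41/10⌋ = 6 → G.
Square: lon ⌊1.66/2⌋ = 0; lat ⌊1.41/1⌋ = 1.

CG01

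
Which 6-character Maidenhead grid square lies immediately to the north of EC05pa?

EC05pb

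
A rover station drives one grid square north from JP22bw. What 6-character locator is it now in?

Latitude subsquare w = 22; +1 → 23 = x.
The longitude characters are unchanged.

JP22bx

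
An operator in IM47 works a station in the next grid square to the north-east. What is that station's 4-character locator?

IM58

Longitude square 4; +1 → 5.
Latitude square 7; +1 → 8.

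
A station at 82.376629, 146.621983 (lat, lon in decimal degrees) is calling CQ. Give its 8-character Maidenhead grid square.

QR32hj40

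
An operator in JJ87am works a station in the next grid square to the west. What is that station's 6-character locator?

JJ77xm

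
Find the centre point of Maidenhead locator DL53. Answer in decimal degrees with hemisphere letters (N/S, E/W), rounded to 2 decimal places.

Field D=3, L=11: +3·20° lon, +11·10° lat → SW at lon -120°, lat 20°.
Square 5, 3: +5·2° lon, +3·1° lat → SW at lon -110°, lat 23°.
Cell spans 2° lon × 1° lat. Centre is SW corner plus half of each.
latitude 23.50° N, longitude 109.00° W.

23.50° N, 109.00° W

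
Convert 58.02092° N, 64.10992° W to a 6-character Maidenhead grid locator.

FO78wa

Shift to the Maidenhead origin (180°W, 90°S): lon 115.8901, lat 148.0209.
Field: lon ⌊115.8901/20⌋ = 5 → F; lat ⌊148.0209/10⌋ = 14 → O.
Square: lon ⌊15.8901/2⌋ = 7; lat ⌊8.0209/1⌋ = 8.
Subsquare: lon ⌊1.8901/0.0833333⌋ = 22 → w; lat ⌊0.0209/0.0416667⌋ = 0 → a.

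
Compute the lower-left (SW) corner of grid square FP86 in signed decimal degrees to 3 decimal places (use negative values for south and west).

66.000, -64.000

Field F=5, P=15: +5·20° lon, +15·10° lat → SW at lon -80°, lat 60°.
Square 8, 6: +8·2° lon, +6·1° lat → SW at lon -64°, lat 66°.
latitude 66.000, longitude -64.000.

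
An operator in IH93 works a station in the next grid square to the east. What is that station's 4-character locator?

Longitude square 9; +1 → 10, wraps to 0, carry into field.
Longitude field I = 8; +1 → 9 = J.
The latitude characters are unchanged.

JH03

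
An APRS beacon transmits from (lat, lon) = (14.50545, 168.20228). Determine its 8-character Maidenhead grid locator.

Shift to the Maidenhead origin (180°W, 90°S): lon 348.20228, lat 104.50545.
Field (20°×10°, letters A–R): 348.20228/20 → 17 → R, 104.50545/10 → 10 → K; chars RK.
Square (2°×1°, digits 0–9): 8.20228/2 → 4, 4.50545/1 → 4; chars 44.
Subsquare (5′×2.5′, letters a–x): 0.20228/0.0833333 → 2 → c, 0.50545/0.0416667 → 12 → m; chars cm.
Extended square (30″×15″, digits 0–9): 0.03561/0.00833333 → 4, 0.00545/0.00416667 → 1; chars 41.

RK44cm41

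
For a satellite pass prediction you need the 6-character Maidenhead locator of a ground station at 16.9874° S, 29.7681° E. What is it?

Add 180° to longitude and 90° to latitude: 209.7681, 73.0126.
Field: 209.7681/20 → 10 → K, 73.0126/10 → 7 → H; chars KH.
Square: 9.7681/2 → 4, 3.0126/1 → 3; chars 43.
Subsquare: 1.7681/0.0833333 → 21 → v, 0.0126/0.0416667 → 0 → a; chars va.

KH43va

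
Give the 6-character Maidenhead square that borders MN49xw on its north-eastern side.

MN59ax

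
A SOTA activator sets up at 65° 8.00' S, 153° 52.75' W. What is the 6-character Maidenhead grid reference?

BC34bu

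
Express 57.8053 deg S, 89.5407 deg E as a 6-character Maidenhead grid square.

Shift to the Maidenhead origin (180°W, 90°S): lon 269.5407, lat 32.1947.
Field (20°×10°, letters A–R): lon ⌊269.5407/20⌋ = 13 → N; lat ⌊32.1947/10⌋ = 3 → D.
Square (2°×1°, digits 0–9): lon ⌊9.5407/2⌋ = 4; lat ⌊2.1947/1⌋ = 2.
Subsquare (5′×2.5′, letters a–x): lon ⌊1.5407/0.0833333⌋ = 18 → s; lat ⌊0.1947/0.0416667⌋ = 4 → e.

ND42se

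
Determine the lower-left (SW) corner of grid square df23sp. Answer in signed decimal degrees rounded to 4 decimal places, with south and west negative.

-36.3750, -114.5000

Field D=3, F=5: +3·20° lon, +5·10° lat → SW at lon -120°, lat -40°.
Square 2, 3: +2·2° lon, +3·1° lat → SW at lon -116°, lat -37°.
Subsquare s=18, p=15: +18·0.0833333° lon, +15·0.0416667° lat → SW at lon -114.5°, lat -36.375°.
latitude -36.3750, longitude -114.5000.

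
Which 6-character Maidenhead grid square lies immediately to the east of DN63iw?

DN63jw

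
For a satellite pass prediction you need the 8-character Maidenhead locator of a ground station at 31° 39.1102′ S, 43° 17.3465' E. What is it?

Add 180° to longitude and 90° to latitude: 223.28911, 58.34816.
Field: 223.28911/20 → 11 → L, 58.34816/10 → 5 → F; chars LF.
Square: 3.28911/2 → 1, 8.34816/1 → 8; chars 18.
Subsquare: 1.28911/0.0833333 → 15 → p, 0.34816/0.0416667 → 8 → i; chars pi.
Extended square: 0.03911/0.00833333 → 4, 0.01483/0.00416667 → 3; chars 43.

LF18pi43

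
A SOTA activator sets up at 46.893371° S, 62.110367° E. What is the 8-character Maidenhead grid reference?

Offset from 180°W / 90°S: lon 242.11037°, lat 43.10663°.
Field: 242.11037/20 → 12 → M, 43.10663/10 → 4 → E; chars ME.
Square: 2.11037/2 → 1, 3.10663/1 → 3; chars 13.
Subsquare: 0.11037/0.0833333 → 1 → b, 0.10663/0.0416667 → 2 → c; chars bc.
Extended square: 0.02703/0.00833333 → 3, 0.02330/0.00416667 → 5; chars 35.

ME13bc35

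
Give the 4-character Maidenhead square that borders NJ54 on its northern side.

NJ55

Latitude square 4; +1 → 5.
The longitude characters are unchanged.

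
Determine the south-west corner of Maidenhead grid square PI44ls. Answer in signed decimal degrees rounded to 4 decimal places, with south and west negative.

-5.2500, 128.9167

Field P=15, I=8: +15·20° lon, +8·10° lat → SW at lon 120°, lat -10°.
Square 4, 4: +4·2° lon, +4·1° lat → SW at lon 128°, lat -6°.
Subsquare l=11, s=18: +11·0.0833333° lon, +18·0.0416667° lat → SW at lon 128.917°, lat -5.25°.
latitude -5.2500, longitude 128.9167.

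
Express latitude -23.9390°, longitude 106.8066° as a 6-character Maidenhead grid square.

Offset from 180°W / 90°S: lon 286.8066°, lat 66.0610°.
Field (20°×10°, letters A–R): 286.8066/20 → 14 → O, 66.0610/10 → 6 → G; chars OG.
Square (2°×1°, digits 0–9): 6.8066/2 → 3, 6.0610/1 → 6; chars 36.
Subsquare (5′×2.5′, letters a–x): 0.8066/0.0833333 → 9 → j, 0.0610/0.0416667 → 1 → b; chars jb.

OG36jb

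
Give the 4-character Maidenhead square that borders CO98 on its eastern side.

Longitude square 9; +1 → 10, wraps to 0, carry into field.
Longitude field C = 2; +1 → 3 = D.
The latitude characters are unchanged.

DO08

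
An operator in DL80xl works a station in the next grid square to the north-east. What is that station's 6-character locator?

DL90am

Longitude subsquare x = 23; +1 → 24, wraps to 0 = a, carry into square.
Longitude square 8; +1 → 9.
Latitude subsquare l = 11; +1 → 12 = m.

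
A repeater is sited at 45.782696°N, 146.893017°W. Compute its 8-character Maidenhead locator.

BN65ns27

Shift to the Maidenhead origin (180°W, 90°S): lon 33.10698, lat 135.78270.
Field: lon ⌊33.10698/20⌋ = 1 → B; lat ⌊135.78270/10⌋ = 13 → N.
Square: lon ⌊13.10698/2⌋ = 6; lat ⌊5.78270/1⌋ = 5.
Subsquare: lon ⌊1.10698/0.0833333⌋ = 13 → n; lat ⌊0.78270/0.0416667⌋ = 18 → s.
Extended square: lon ⌊0.02365/0.00833333⌋ = 2; lat ⌊0.03270/0.00416667⌋ = 7.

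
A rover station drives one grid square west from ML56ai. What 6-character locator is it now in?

ML46xi

Longitude subsquare a = 0; −1 → -1, wraps to 23 = x, carry into square.
Longitude square 5; −1 → 4.
The latitude characters are unchanged.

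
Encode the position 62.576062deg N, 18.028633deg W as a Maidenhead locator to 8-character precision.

IP02xn68

Shift to the Maidenhead origin (180°W, 90°S): lon 161.97137, lat 152.57606.
Field: lon ⌊161.97137/20⌋ = 8 → I; lat ⌊152.57606/10⌋ = 15 → P.
Square: lon ⌊1.97137/2⌋ = 0; lat ⌊2.57606/1⌋ = 2.
Subsquare: lon ⌊1.97137/0.0833333⌋ = 23 → x; lat ⌊0.57606/0.0416667⌋ = 13 → n.
Extended square: lon ⌊0.05470/0.00833333⌋ = 6; lat ⌊0.03440/0.00416667⌋ = 8.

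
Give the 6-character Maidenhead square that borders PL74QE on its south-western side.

PL74pd

Longitude subsquare q = 16; −1 → 15 = p.
Latitude subsquare e = 4; −1 → 3 = d.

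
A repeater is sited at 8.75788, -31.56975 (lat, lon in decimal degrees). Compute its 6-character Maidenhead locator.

HJ48fs

Add 180° to longitude and 90° to latitude: 148.4303, 98.7579.
Field: lon ⌊148.4303/20⌋ = 7 → H; lat ⌊98.7579/10⌋ = 9 → J.
Square: lon ⌊8.4303/2⌋ = 4; lat ⌊8.7579/1⌋ = 8.
Subsquare: lon ⌊0.4303/0.0833333⌋ = 5 → f; lat ⌊0.7579/0.0416667⌋ = 18 → s.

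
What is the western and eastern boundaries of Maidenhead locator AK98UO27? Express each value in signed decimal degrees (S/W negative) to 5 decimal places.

-160.31667, -160.30833

Field A=0, K=10: +0·20° lon, +10·10° lat → SW at lon -180°, lat 10°.
Square 9, 8: +9·2° lon, +8·1° lat → SW at lon -162°, lat 18°.
Subsquare u=20, o=14: +20·0.0833333° lon, +14·0.0416667° lat → SW at lon -160.333°, lat 18.5833°.
Extended square 2, 7: +2·0.00833333° lon, +7·0.00416667° lat → SW at lon -160.317°, lat 18.6125°.
Cell spans 0.00833333° lon × 0.00416667° lat.
west -160.31667, east -160.30833.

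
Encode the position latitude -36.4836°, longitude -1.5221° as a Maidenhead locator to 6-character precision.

Shift to the Maidenhead origin (180°W, 90°S): lon 178.4779, lat 53.5164.
Field: 178.4779/20 → 8 → I, 53.5164/10 → 5 → F; chars IF.
Square: 18.4779/2 → 9, 3.5164/1 → 3; chars 93.
Subsquare: 0.4779/0.0833333 → 5 → f, 0.5164/0.0416667 → 12 → m; chars fm.

IF93fm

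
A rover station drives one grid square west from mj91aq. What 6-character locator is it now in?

MJ81xq

Longitude subsquare a = 0; −1 → -1, wraps to 23 = x, carry into square.
Longitude square 9; −1 → 8.
The latitude characters are unchanged.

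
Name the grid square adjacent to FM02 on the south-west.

EM91

Longitude square 0; −1 → -1, wraps to 9, carry into field.
Longitude field F = 5; −1 → 4 = E.
Latitude square 2; −1 → 1.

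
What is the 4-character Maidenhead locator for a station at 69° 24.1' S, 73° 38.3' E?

Add 180° to longitude and 90° to latitude: 253.64, 20.60.
Field: lon ⌊253.64/20⌋ = 12 → M; lat ⌊20.60/10⌋ = 2 → C.
Square: lon ⌊13.64/2⌋ = 6; lat ⌊0.60/1⌋ = 0.

MC60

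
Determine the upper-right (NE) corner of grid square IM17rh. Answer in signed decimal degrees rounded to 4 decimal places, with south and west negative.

Field I=8, M=12: +8·20° lon, +12·10° lat → SW at lon -20°, lat 30°.
Square 1, 7: +1·2° lon, +7·1° lat → SW at lon -18°, lat 37°.
Subsquare r=17, h=7: +17·0.0833333° lon, +7·0.0416667° lat → SW at lon -16.5833°, lat 37.2917°.
Cell spans 0.0833333° lon × 0.0416667° lat. NE corner is SW corner plus one full cell.
latitude 37.3333, longitude -16.5000.

37.3333, -16.5000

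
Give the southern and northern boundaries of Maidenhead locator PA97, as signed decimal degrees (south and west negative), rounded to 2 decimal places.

-83.00, -82.00

Field P=15, A=0: +15·20° lon, +0·10° lat → SW at lon 120°, lat -90°.
Square 9, 7: +9·2° lon, +7·1° lat → SW at lon 138°, lat -83°.
Cell spans 2° lon × 1° lat.
south -83.00, north -82.00.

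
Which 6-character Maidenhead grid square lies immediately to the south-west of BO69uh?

BO69tg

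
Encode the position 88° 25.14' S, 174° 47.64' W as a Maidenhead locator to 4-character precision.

AA21

Add 180° to longitude and 90° to latitude: 5.21, 1.58.
Field: lon ⌊5.21/20⌋ = 0 → A; lat ⌊1.58/10⌋ = 0 → A.
Square: lon ⌊5.21/2⌋ = 2; lat ⌊1.58/1⌋ = 1.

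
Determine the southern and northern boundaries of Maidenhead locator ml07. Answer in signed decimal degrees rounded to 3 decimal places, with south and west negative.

Field M=12, L=11: +12·20° lon, +11·10° lat → SW at lon 60°, lat 20°.
Square 0, 7: +0·2° lon, +7·1° lat → SW at lon 60°, lat 27°.
Cell spans 2° lon × 1° lat.
south 27.000, north 28.000.

27.000, 28.000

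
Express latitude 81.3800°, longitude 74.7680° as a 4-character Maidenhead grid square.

MR71

Add 180° to longitude and 90° to latitude: 254.77, 171.38.
Field (20°×10°, letters A–R): lon ⌊254.77/20⌋ = 12 → M; lat ⌊171.38/10⌋ = 17 → R.
Square (2°×1°, digits 0–9): lon ⌊14.77/2⌋ = 7; lat ⌊1.38/1⌋ = 1.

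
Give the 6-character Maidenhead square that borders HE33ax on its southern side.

Latitude subsquare x = 23; −1 → 22 = w.
The longitude characters are unchanged.

HE33aw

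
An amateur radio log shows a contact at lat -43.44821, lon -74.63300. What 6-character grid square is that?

Add 180° to longitude and 90° to latitude: 105.3670, 46.5518.
Field (20°×10°, letters A–R): lon ⌊105.3670/20⌋ = 5 → F; lat ⌊46.5518/10⌋ = 4 → E.
Square (2°×1°, digits 0–9): lon ⌊5.3670/2⌋ = 2; lat ⌊6.5518/1⌋ = 6.
Subsquare (5′×2.5′, letters a–x): lon ⌊1.3670/0.0833333⌋ = 16 → q; lat ⌊0.5518/0.0416667⌋ = 13 → n.

FE26qn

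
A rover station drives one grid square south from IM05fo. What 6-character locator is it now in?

IM05fn

Latitude subsquare o = 14; −1 → 13 = n.
The longitude characters are unchanged.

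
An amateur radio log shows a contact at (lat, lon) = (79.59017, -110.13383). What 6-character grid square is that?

DQ49wo

Add 180° to longitude and 90° to latitude: 69.8662, 169.5902.
Field (20°×10°, letters A–R): lon ⌊69.8662/20⌋ = 3 → D; lat ⌊169.5902/10⌋ = 16 → Q.
Square (2°×1°, digits 0–9): lon ⌊9.8662/2⌋ = 4; lat ⌊9.5902/1⌋ = 9.
Subsquare (5′×2.5′, letters a–x): lon ⌊1.8662/0.0833333⌋ = 22 → w; lat ⌊0.5902/0.0416667⌋ = 14 → o.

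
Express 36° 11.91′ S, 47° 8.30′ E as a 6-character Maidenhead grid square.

LF33nt

Add 180° to longitude and 90° to latitude: 227.1383, 53.8015.
Field (20°×10°, letters A–R): lon ⌊227.1383/20⌋ = 11 → L; lat ⌊53.8015/10⌋ = 5 → F.
Square (2°×1°, digits 0–9): lon ⌊7.1383/2⌋ = 3; lat ⌊3.8015/1⌋ = 3.
Subsquare (5′×2.5′, letters a–x): lon ⌊1.1383/0.0833333⌋ = 13 → n; lat ⌊0.8015/0.0416667⌋ = 19 → t.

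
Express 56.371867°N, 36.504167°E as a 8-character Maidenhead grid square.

Offset from 180°W / 90°S: lon 216.50417°, lat 146.37187°.
Field: lon ⌊216.50417/20⌋ = 10 → K; lat ⌊146.37187/10⌋ = 14 → O.
Square: lon ⌊16.50417/2⌋ = 8; lat ⌊6.37187/1⌋ = 6.
Subsquare: lon ⌊0.50417/0.0833333⌋ = 6 → g; lat ⌊0.37187/0.0416667⌋ = 8 → i.
Extended square: lon ⌊0.00417/0.00833333⌋ = 0; lat ⌊0.03853/0.00416667⌋ = 9.

KO86gi09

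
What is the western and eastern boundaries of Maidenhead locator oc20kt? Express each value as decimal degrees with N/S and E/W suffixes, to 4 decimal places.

Field O=14, C=2: +14·20° lon, +2·10° lat → SW at lon 100°, lat -70°.
Square 2, 0: +2·2° lon, +0·1° lat → SW at lon 104°, lat -70°.
Subsquare k=10, t=19: +10·0.0833333° lon, +19·0.0416667° lat → SW at lon 104.833°, lat -69.2083°.
Cell spans 0.0833333° lon × 0.0416667° lat.
west 104.8333° E, east 104.9167° E.

104.8333° E, 104.9167° E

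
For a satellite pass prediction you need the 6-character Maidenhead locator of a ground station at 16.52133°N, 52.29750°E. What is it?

LK66dm

Add 180° to longitude and 90° to latitude: 232.2975, 106.5213.
Field: 232.2975/20 → 11 → L, 106.5213/10 → 10 → K; chars LK.
Square: 12.2975/2 → 6, 6.5213/1 → 6; chars 66.
Subsquare: 0.2975/0.0833333 → 3 → d, 0.5213/0.0416667 → 12 → m; chars dm.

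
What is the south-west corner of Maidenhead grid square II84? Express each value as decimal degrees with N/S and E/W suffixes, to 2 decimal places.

Field I=8, I=8: +8·20° lon, +8·10° lat → SW at lon -20°, lat -10°.
Square 8, 4: +8·2° lon, +4·1° lat → SW at lon -4°, lat -6°.
latitude 6.00° S, longitude 4.00° W.

6.00° S, 4.00° W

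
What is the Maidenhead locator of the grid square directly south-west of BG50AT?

BG40xs

Longitude subsquare a = 0; −1 → -1, wraps to 23 = x, carry into square.
Longitude square 5; −1 → 4.
Latitude subsquare t = 19; −1 → 18 = s.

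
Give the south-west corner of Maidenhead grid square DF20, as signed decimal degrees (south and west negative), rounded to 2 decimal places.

-40.00, -116.00

Field D=3, F=5: +3·20° lon, +5·10° lat → SW at lon -120°, lat -40°.
Square 2, 0: +2·2° lon, +0·1° lat → SW at lon -116°, lat -40°.
latitude -40.00, longitude -116.00.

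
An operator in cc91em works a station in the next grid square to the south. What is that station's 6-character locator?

CC91el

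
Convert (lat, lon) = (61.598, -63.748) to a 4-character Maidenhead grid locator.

FP81

Offset from 180°W / 90°S: lon 116.25°, lat 151.60°.
Field: lon ⌊116.25/20⌋ = 5 → F; lat ⌊151.60/10⌋ = 15 → P.
Square: lon ⌊16.25/2⌋ = 8; lat ⌊1.60/1⌋ = 1.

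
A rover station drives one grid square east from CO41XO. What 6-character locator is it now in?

CO51ao

Longitude subsquare x = 23; +1 → 24, wraps to 0 = a, carry into square.
Longitude square 4; +1 → 5.
The latitude characters are unchanged.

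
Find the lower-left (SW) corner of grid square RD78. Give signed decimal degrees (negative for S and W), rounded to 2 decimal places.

-52.00, 174.00

Field R=17, D=3: +17·20° lon, +3·10° lat → SW at lon 160°, lat -60°.
Square 7, 8: +7·2° lon, +8·1° lat → SW at lon 174°, lat -52°.
latitude -52.00, longitude 174.00.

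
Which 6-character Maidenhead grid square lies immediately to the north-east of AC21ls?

AC21mt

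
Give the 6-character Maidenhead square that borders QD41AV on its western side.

QD31xv

Longitude subsquare a = 0; −1 → -1, wraps to 23 = x, carry into square.
Longitude square 4; −1 → 3.
The latitude characters are unchanged.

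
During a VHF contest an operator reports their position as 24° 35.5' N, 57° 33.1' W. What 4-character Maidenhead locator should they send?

GL14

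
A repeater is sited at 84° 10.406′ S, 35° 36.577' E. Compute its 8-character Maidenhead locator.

KA75tt38

Shift to the Maidenhead origin (180°W, 90°S): lon 215.60962, lat 5.82657.
Field: lon ⌊215.60962/20⌋ = 10 → K; lat ⌊5.82657/10⌋ = 0 → A.
Square: lon ⌊15.60962/2⌋ = 7; lat ⌊5.82657/1⌋ = 5.
Subsquare: lon ⌊1.60962/0.0833333⌋ = 19 → t; lat ⌊0.82657/0.0416667⌋ = 19 → t.
Extended square: lon ⌊0.02628/0.00833333⌋ = 3; lat ⌊0.03490/0.00416667⌋ = 8.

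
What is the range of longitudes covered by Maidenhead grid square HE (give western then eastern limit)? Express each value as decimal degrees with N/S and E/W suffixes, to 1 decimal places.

Field H=7, E=4: +7·20° lon, +4·10° lat → SW at lon -40°, lat -50°.
Cell spans 20° lon × 10° lat.
west 40.0° W, east 20.0° W.

40.0° W, 20.0° W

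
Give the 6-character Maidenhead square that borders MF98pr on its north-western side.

MF98os

Longitude subsquare p = 15; −1 → 14 = o.
Latitude subsquare r = 17; +1 → 18 = s.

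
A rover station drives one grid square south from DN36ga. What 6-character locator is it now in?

Latitude subsquare a = 0; −1 → -1, wraps to 23 = x, carry into square.
Latitude square 6; −1 → 5.
The longitude characters are unchanged.

DN35gx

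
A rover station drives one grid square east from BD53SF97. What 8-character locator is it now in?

Longitude extended square 9; +1 → 10, wraps to 0, carry into subsquare.
Longitude subsquare s = 18; +1 → 19 = t.
The latitude characters are unchanged.

BD53tf07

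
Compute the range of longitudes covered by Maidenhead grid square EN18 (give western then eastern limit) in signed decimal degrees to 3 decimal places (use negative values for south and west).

-98.000, -96.000

Field E=4, N=13: +4·20° lon, +13·10° lat → SW at lon -100°, lat 40°.
Square 1, 8: +1·2° lon, +8·1° lat → SW at lon -98°, lat 48°.
Cell spans 2° lon × 1° lat.
west -98.000, east -96.000.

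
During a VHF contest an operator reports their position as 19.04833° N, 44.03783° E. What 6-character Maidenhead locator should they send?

LK29ab

Offset from 180°W / 90°S: lon 224.0378°, lat 109.0483°.
Field (20°×10°, letters A–R): 224.0378/20 → 11 → L, 109.0483/10 → 10 → K; chars LK.
Square (2°×1°, digits 0–9): 4.0378/2 → 2, 9.0483/1 → 9; chars 29.
Subsquare (5′×2.5′, letters a–x): 0.0378/0.0833333 → 0 → a, 0.0483/0.0416667 → 1 → b; chars ab.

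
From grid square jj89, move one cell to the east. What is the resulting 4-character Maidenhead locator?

JJ99

Longitude square 8; +1 → 9.
The latitude characters are unchanged.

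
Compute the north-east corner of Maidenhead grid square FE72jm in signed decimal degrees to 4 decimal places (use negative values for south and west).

-47.4583, -65.1667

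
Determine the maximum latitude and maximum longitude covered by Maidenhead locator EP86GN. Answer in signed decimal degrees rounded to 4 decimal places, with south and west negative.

66.5833, -83.4167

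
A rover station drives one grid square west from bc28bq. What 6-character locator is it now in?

Longitude subsquare b = 1; −1 → 0 = a.
The latitude characters are unchanged.

BC28aq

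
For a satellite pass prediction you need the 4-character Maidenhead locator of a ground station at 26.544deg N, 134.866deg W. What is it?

CL26

Add 180° to longitude and 90° to latitude: 45.13, 116.54.
Field: lon ⌊45.13/20⌋ = 2 → C; lat ⌊116.54/10⌋ = 11 → L.
Square: lon ⌊5.13/2⌋ = 2; lat ⌊6.54/1⌋ = 6.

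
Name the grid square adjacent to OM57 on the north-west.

OM48

Longitude square 5; −1 → 4.
Latitude square 7; +1 → 8.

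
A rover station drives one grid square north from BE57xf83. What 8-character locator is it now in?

BE57xf84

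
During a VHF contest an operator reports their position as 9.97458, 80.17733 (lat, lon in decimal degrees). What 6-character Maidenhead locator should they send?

Offset from 180°W / 90°S: lon 260.1773°, lat 99.9746°.
Field: lon ⌊260.1773/20⌋ = 13 → N; lat ⌊99.9746/10⌋ = 9 → J.
Square: lon ⌊0.1773/2⌋ = 0; lat ⌊9.9746/1⌋ = 9.
Subsquare: lon ⌊0.1773/0.0833333⌋ = 2 → c; lat ⌊0.9746/0.0416667⌋ = 23 → x.

NJ09cx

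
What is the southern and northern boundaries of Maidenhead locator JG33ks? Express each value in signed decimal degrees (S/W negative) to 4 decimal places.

-26.2500, -26.2083

Field J=9, G=6: +9·20° lon, +6·10° lat → SW at lon 0°, lat -30°.
Square 3, 3: +3·2° lon, +3·1° lat → SW at lon 6°, lat -27°.
Subsquare k=10, s=18: +10·0.0833333° lon, +18·0.0416667° lat → SW at lon 6.83333°, lat -26.25°.
Cell spans 0.0833333° lon × 0.0416667° lat.
south -26.2500, north -26.2083.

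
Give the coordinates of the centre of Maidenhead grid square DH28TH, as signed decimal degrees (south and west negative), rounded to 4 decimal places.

-11.6875, -114.3750

Field D=3, H=7: +3·20° lon, +7·10° lat → SW at lon -120°, lat -20°.
Square 2, 8: +2·2° lon, +8·1° lat → SW at lon -116°, lat -12°.
Subsquare t=19, h=7: +19·0.0833333° lon, +7·0.0416667° lat → SW at lon -114.417°, lat -11.7083°.
Cell spans 0.0833333° lon × 0.0416667° lat. Centre is SW corner plus half of each.
latitude -11.6875, longitude -114.3750.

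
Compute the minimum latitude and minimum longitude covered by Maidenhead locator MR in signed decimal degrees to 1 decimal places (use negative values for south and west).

80.0, 60.0

Field M=12, R=17: +12·20° lon, +17·10° lat → SW at lon 60°, lat 80°.
latitude 80.0, longitude 60.0.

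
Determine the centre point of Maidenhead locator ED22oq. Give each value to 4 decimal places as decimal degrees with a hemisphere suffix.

57.3125° S, 94.7917° W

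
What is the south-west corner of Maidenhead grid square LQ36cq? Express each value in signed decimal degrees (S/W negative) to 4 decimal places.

76.6667, 46.1667

Field L=11, Q=16: +11·20° lon, +16·10° lat → SW at lon 40°, lat 70°.
Square 3, 6: +3·2° lon, +6·1° lat → SW at lon 46°, lat 76°.
Subsquare c=2, q=16: +2·0.0833333° lon, +16·0.0416667° lat → SW at lon 46.1667°, lat 76.6667°.
latitude 76.6667, longitude 46.1667.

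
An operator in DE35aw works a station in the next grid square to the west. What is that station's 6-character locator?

DE25xw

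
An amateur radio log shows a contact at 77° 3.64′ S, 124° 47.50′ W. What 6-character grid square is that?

CB72ow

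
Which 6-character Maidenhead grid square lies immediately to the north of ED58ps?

ED58pt

Latitude subsquare s = 18; +1 → 19 = t.
The longitude characters are unchanged.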